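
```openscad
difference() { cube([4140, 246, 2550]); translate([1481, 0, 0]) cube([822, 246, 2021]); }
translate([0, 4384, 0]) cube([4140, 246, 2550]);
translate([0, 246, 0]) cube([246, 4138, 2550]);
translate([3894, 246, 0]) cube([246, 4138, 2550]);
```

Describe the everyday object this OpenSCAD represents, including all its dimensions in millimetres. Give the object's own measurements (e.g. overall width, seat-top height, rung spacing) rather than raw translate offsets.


A single room: four walls, each 2550 mm tall and 246 mm thick, enclosing an outside footprint 4140×4630 mm (x × y), no floor or roof. The front and back walls (−y and +y sides) run the full x-width; the side walls fit between their inner faces. A door opening 822 mm wide and 2021 mm tall is cut through the front wall from the floor up, its −x edge 1481 mm from the wall's −x end.


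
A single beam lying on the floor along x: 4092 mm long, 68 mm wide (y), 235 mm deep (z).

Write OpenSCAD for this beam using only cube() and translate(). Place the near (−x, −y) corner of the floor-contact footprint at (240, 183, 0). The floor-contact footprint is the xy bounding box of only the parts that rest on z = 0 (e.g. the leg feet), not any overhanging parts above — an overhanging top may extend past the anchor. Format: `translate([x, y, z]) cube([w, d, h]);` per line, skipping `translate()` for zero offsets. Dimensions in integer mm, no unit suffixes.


translate([240, 183, 0]) cube([4092, 68, 235]);


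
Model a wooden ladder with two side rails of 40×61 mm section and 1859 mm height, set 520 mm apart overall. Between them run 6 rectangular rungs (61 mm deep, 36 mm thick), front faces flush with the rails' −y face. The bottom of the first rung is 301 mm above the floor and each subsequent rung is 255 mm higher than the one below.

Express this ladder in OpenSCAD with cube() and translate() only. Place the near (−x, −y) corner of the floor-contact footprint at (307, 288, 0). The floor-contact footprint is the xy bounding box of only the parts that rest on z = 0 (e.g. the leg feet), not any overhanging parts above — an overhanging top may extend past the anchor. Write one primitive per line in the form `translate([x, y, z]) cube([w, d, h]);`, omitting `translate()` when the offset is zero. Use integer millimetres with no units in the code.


// rung span = 520 - 2*40 = 440
// rung[k] z = 301 + k*255
translate([307, 288, 0]) cube([40, 61, 1859]);
translate([787, 288, 0]) cube([40, 61, 1859]);
translate([347, 288, 301]) cube([440, 61, 36]);
translate([347, 288, 556]) cube([440, 61, 36]);
translate([347, 288, 811]) cube([440, 61, 36]);
translate([347, 288, 1066]) cube([440, 61, 36]);
translate([347, 288, 1321]) cube([440, 61, 36]);
translate([347, 288, 1576]) cube([440, 61, 36]);


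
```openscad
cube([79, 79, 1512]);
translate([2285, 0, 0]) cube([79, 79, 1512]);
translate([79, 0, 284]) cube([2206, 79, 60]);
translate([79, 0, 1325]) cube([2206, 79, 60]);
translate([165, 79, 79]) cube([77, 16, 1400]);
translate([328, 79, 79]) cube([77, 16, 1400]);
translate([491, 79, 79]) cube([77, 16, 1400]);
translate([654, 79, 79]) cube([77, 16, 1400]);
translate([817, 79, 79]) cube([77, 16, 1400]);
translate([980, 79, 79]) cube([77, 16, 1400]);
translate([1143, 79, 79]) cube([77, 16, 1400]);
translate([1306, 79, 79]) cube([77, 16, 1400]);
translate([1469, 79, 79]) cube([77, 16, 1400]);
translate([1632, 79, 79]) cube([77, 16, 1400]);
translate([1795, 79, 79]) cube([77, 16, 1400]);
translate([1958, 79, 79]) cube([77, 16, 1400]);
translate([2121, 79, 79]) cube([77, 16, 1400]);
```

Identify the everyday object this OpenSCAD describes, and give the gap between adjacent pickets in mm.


A fence section. The picket gap is 86 mm.

Two posts, two rails, 13 pickets — a fence section. Span 2206 mm holds 13 pickets of 77 mm with 14 equal gaps: ⌊(2206 − 13·77) / 14⌋ = 86 mm.


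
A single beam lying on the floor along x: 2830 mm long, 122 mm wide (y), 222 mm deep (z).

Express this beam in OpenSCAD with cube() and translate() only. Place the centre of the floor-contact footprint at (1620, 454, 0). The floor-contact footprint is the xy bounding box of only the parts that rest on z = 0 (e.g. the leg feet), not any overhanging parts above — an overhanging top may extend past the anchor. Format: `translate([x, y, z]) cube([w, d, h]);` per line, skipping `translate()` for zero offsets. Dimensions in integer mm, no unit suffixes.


translate([205, 393, 0]) cube([2830, 122, 222]);


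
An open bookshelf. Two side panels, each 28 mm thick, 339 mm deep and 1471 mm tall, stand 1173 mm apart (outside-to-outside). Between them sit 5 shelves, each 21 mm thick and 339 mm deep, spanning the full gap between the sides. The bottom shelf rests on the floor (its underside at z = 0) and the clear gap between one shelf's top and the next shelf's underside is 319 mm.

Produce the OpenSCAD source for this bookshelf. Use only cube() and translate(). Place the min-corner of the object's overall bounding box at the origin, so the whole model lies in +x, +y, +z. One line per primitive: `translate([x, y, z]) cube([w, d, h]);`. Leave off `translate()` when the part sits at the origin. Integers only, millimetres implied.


cube([28, 339, 1471]);
translate([1145, 0, 0]) cube([28, 339, 1471]);
translate([28, 0, 0]) cube([1117, 339, 21]);
translate([28, 0, 340]) cube([1117, 339, 21]);
translate([28, 0, 680]) cube([1117, 339, 21]);
translate([28, 0, 1020]) cube([1117, 339, 21]);
translate([28, 0, 1360]) cube([1117, 339, 21]);


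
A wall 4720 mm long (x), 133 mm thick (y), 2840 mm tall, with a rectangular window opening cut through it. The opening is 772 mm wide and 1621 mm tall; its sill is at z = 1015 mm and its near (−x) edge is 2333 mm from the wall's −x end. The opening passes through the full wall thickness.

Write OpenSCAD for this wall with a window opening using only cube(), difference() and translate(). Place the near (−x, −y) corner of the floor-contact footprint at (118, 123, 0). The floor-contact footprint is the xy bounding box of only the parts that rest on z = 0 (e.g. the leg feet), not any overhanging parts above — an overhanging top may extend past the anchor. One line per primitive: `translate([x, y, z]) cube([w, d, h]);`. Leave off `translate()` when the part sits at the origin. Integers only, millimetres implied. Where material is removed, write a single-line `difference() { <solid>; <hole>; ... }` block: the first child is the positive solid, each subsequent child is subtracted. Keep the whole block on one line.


difference() { translate([118, 123, 0]) cube([4720, 133, 2840]); translate([2451, 123, 1015]) cube([772, 133, 1621]); }


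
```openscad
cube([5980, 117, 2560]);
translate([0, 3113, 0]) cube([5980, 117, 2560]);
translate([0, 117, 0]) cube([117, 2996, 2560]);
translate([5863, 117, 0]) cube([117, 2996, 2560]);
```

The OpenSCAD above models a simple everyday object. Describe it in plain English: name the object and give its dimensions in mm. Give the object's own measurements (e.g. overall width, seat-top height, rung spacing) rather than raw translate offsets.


The wall frame of a small rectangular building: four walls, each 2560 mm tall and 117 mm thick, enclosing a footprint 5980 mm (x) by 3230 mm (y) outside-to-outside, with no floor or roof. The front and back walls (the −y and +y sides) span the full width; the two side walls fit between them.


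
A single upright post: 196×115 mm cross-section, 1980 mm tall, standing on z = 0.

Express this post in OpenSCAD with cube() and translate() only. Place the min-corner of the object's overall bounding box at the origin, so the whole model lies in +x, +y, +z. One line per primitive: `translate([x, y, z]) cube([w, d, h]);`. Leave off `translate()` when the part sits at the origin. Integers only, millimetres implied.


cube([196, 115, 1980]);


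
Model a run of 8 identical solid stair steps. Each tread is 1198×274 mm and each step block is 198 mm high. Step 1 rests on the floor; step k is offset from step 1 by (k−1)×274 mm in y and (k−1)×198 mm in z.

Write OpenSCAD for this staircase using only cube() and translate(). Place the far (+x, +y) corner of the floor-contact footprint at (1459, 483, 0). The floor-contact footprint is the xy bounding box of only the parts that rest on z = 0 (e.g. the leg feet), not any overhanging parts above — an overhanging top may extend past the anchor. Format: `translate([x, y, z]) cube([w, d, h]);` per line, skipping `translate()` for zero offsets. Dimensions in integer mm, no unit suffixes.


translate([261, 209, 0]) cube([1198, 274, 198]);
translate([261, 483, 198]) cube([1198, 274, 198]);
translate([261, 757, 396]) cube([1198, 274, 198]);
translate([261, 1031, 594]) cube([1198, 274, 198]);
translate([261, 1305, 792]) cube([1198, 274, 198]);
translate([261, 1579, 990]) cube([1198, 274, 198]);
translate([261, 1853, 1188]) cube([1198, 274, 198]);
translate([261, 2127, 1386]) cube([1198, 274, 198]);


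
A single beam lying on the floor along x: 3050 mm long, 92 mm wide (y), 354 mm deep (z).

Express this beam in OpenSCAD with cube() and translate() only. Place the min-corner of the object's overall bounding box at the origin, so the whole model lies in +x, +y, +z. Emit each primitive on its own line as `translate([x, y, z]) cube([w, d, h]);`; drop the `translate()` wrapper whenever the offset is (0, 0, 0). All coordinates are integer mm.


cube([3050, 92, 354]);


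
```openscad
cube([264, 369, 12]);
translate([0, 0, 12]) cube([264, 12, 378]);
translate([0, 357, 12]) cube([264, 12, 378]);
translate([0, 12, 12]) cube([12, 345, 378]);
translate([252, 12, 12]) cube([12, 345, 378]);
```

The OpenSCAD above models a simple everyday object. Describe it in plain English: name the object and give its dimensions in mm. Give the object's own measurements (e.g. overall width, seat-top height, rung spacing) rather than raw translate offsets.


An open-topped rectangular box: outside dimensions 264×369×390 mm, with a uniform wall and base thickness of 12 mm. The base is a full 264×369 slab on the floor; four walls sit on top of the base. The front and back walls (the −y and +y sides) span the full width; the two side walls fit between them.


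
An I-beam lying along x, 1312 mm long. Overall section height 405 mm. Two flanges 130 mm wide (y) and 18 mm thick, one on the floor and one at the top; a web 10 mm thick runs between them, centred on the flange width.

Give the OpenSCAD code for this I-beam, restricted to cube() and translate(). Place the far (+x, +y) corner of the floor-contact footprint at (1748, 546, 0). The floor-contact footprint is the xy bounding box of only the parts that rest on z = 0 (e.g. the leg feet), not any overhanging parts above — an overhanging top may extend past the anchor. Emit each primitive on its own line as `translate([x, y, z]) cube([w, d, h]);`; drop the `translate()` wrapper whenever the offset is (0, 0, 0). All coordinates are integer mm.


translate([436, 416, 0]) cube([1312, 130, 18]);
translate([436, 476, 18]) cube([1312, 10, 369]);
translate([436, 416, 387]) cube([1312, 130, 18]);


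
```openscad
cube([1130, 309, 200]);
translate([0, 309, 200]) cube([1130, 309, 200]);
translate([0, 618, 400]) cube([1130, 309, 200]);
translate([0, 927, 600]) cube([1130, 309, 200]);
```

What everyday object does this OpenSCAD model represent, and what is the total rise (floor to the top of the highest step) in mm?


A staircase. The total rise is 800 mm.

4 identical blocks, each offset up and back from the previous — a staircase. Each step is 200 mm tall and there are 4 of them, so the total rise is 4 × 200 = 800 mm.


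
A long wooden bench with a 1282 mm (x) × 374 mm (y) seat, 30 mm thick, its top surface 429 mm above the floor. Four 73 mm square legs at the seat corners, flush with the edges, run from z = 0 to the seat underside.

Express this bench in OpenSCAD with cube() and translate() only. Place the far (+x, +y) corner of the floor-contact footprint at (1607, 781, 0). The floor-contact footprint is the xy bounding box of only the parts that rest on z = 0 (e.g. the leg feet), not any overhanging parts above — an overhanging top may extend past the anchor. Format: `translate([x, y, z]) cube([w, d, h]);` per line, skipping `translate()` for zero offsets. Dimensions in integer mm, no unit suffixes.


translate([325, 407, 399]) cube([1282, 374, 30]);
translate([325, 407, 0]) cube([73, 73, 399]);
translate([325, 708, 0]) cube([73, 73, 399]);
translate([1534, 407, 0]) cube([73, 73, 399]);
translate([1534, 708, 0]) cube([73, 73, 399]);


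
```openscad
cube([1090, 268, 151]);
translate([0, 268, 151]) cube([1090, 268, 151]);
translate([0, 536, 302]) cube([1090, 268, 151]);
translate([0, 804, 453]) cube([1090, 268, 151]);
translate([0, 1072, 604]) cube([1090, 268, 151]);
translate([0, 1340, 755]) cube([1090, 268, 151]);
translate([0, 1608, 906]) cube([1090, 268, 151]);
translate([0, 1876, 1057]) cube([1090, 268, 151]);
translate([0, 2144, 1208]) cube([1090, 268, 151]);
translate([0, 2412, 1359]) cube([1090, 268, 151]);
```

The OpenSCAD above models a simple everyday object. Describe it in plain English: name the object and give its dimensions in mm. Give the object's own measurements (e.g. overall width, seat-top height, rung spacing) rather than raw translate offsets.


A straight staircase of 10 solid steps. Each step is 1090 mm wide (x), 268 mm deep (y, the going) and 151 mm tall (the rise). The first step rests on the floor; each subsequent step sits one going further in +y and one rise higher in +z, directly behind and above the previous step with no overlap.


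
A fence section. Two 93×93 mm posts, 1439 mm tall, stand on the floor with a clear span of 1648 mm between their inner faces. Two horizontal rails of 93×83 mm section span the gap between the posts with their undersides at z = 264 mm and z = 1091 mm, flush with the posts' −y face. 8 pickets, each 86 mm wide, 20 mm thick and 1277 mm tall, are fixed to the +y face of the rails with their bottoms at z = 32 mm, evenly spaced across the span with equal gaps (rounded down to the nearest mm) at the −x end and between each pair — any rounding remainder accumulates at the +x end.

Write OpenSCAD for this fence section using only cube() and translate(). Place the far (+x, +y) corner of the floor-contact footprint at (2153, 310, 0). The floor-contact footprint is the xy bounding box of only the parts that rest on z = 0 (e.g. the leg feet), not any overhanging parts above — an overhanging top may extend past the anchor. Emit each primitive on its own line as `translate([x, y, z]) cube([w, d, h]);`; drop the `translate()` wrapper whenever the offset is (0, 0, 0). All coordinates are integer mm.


translate([319, 217, 0]) cube([93, 93, 1439]);
translate([2060, 217, 0]) cube([93, 93, 1439]);
translate([412, 217, 264]) cube([1648, 93, 83]);
translate([412, 217, 1091]) cube([1648, 93, 83]);
translate([518, 310, 32]) cube([86, 20, 1277]);
translate([710, 310, 32]) cube([86, 20, 1277]);
translate([902, 310, 32]) cube([86, 20, 1277]);
translate([1094, 310, 32]) cube([86, 20, 1277]);
translate([1286, 310, 32]) cube([86, 20, 1277]);
translate([1478, 310, 32]) cube([86, 20, 1277]);
translate([1670, 310, 32]) cube([86, 20, 1277]);
translate([1862, 310, 32]) cube([86, 20, 1277]);


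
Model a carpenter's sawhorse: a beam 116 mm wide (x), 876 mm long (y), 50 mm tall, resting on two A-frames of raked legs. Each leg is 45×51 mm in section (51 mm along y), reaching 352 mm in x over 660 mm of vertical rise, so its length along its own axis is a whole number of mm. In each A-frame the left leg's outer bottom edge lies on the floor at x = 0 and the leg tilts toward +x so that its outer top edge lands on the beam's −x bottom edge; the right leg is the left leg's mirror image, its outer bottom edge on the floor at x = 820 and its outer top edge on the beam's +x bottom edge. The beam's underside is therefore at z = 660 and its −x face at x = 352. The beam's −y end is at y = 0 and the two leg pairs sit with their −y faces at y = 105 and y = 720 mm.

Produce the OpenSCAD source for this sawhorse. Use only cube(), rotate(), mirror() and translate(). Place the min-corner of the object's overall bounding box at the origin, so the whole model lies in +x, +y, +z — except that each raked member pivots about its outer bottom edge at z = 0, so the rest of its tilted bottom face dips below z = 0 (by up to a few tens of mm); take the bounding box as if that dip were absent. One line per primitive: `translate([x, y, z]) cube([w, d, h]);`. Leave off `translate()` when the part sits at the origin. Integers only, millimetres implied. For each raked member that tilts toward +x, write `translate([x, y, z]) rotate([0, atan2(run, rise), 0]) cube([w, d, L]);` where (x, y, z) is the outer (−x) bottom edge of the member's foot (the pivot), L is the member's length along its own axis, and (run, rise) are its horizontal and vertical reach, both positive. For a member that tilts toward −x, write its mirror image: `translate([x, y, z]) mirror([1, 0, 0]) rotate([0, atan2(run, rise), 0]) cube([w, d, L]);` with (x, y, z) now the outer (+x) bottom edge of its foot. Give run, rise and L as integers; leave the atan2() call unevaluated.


// leg length = √(352² + 660²) = 748
// right-leg outer foot x = 2·352 + 116 = 820
// beam min-corner = (352, 0, 660)
translate([352, 0, 660]) cube([116, 876, 50]);
translate([0, 105, 0]) rotate([0, atan2(352, 660), 0]) cube([45, 51, 748]);
translate([820, 105, 0]) mirror([1, 0, 0]) rotate([0, atan2(352, 660), 0]) cube([45, 51, 748]);
translate([0, 720, 0]) rotate([0, atan2(352, 660), 0]) cube([45, 51, 748]);
translate([820, 720, 0]) mirror([1, 0, 0]) rotate([0, atan2(352, 660), 0]) cube([45, 51, 748]);


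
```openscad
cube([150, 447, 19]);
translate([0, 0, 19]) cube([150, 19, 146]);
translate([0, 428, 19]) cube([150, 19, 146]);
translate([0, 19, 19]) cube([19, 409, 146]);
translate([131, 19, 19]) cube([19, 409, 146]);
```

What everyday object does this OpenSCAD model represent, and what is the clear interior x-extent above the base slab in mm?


An open box. The internal width is 112 mm.

A 150×447 base slab with four walls standing on it — an open box. The base is 150 mm wide and the walls are 19 mm thick, so the internal width is 150 − 2 × 19 = 112 mm.


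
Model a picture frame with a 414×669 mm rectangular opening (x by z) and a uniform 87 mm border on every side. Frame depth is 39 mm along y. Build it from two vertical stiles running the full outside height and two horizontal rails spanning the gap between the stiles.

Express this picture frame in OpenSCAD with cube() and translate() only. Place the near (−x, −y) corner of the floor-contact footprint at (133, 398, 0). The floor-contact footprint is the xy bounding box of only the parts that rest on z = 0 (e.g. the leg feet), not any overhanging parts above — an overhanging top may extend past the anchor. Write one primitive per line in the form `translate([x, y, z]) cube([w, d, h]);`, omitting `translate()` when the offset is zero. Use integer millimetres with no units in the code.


translate([133, 398, 0]) cube([87, 39, 843]);
translate([634, 398, 0]) cube([87, 39, 843]);
translate([220, 398, 0]) cube([414, 39, 87]);
translate([220, 398, 756]) cube([414, 39, 87]);


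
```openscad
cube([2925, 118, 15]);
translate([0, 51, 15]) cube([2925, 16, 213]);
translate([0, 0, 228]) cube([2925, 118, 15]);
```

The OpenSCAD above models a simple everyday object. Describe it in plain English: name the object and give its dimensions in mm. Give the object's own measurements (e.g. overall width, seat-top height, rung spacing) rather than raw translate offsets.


An I-beam lying along x, 2925 mm long. Overall section height 243 mm. Two flanges 118 mm wide (y) and 15 mm thick, one on the floor and one at the top; a web 16 mm thick runs between them, centred on the flange width.


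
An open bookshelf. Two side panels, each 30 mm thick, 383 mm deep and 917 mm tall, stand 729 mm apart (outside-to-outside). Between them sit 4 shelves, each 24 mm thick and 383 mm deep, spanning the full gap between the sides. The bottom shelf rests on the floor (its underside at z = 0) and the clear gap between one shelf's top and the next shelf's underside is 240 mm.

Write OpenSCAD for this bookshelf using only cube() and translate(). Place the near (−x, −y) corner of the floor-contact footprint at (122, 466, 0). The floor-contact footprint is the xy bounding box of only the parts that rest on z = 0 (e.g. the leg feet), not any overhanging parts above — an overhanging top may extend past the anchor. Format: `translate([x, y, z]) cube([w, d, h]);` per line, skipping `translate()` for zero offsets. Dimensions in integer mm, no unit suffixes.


translate([122, 466, 0]) cube([30, 383, 917]);
translate([821, 466, 0]) cube([30, 383, 917]);
translate([152, 466, 0]) cube([669, 383, 24]);
translate([152, 466, 264]) cube([669, 383, 24]);
translate([152, 466, 528]) cube([669, 383, 24]);
translate([152, 466, 792]) cube([669, 383, 24]);


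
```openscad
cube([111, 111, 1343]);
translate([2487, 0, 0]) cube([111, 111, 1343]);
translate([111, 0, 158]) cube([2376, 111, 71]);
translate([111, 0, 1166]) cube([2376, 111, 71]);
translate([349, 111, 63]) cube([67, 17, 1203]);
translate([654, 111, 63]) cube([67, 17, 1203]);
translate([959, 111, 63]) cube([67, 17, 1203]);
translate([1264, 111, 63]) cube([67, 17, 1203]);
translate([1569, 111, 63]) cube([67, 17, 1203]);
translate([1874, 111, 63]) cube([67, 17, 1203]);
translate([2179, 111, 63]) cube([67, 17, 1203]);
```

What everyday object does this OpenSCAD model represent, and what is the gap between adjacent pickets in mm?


A fence section. The picket gap is 238 mm.

Two posts, two rails, 7 pickets — a fence section. Span 2376 mm holds 7 pickets of 67 mm with 8 equal gaps: ⌊(2376 − 7·67) / 8⌋ = 238 mm.


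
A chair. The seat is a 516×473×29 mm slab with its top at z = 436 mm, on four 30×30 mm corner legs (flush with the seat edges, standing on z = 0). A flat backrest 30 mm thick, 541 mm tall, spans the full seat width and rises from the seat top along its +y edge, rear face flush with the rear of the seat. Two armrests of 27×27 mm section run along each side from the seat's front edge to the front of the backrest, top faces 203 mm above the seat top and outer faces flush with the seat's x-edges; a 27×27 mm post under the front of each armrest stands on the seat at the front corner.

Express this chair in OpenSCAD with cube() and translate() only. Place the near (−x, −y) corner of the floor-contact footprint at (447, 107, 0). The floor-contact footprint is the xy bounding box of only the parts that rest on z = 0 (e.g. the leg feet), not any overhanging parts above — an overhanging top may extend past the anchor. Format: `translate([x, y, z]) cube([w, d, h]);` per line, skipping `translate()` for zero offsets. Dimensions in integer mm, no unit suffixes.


translate([447, 107, 407]) cube([516, 473, 29]);
translate([447, 107, 0]) cube([30, 30, 407]);
translate([933, 107, 0]) cube([30, 30, 407]);
translate([447, 550, 0]) cube([30, 30, 407]);
translate([933, 550, 0]) cube([30, 30, 407]);
translate([447, 550, 436]) cube([516, 30, 541]);
translate([447, 107, 612]) cube([27, 443, 27]);
translate([936, 107, 612]) cube([27, 443, 27]);
translate([447, 107, 436]) cube([27, 27, 176]);
translate([936, 107, 436]) cube([27, 27, 176]);


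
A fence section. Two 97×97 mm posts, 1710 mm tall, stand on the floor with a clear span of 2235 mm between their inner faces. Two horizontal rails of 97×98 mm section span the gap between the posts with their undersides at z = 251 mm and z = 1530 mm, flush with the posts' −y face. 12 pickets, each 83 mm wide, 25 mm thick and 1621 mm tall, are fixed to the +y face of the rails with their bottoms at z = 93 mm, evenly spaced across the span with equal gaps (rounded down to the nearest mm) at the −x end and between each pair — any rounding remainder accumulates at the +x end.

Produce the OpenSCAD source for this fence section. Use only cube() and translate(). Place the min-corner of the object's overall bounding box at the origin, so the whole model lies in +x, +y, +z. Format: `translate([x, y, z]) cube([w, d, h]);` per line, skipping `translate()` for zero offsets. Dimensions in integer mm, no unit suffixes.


cube([97, 97, 1710]);
translate([2332, 0, 0]) cube([97, 97, 1710]);
translate([97, 0, 251]) cube([2235, 97, 98]);
translate([97, 0, 1530]) cube([2235, 97, 98]);
translate([192, 97, 93]) cube([83, 25, 1621]);
translate([370, 97, 93]) cube([83, 25, 1621]);
translate([548, 97, 93]) cube([83, 25, 1621]);
translate([726, 97, 93]) cube([83, 25, 1621]);
translate([904, 97, 93]) cube([83, 25, 1621]);
translate([1082, 97, 93]) cube([83, 25, 1621]);
translate([1260, 97, 93]) cube([83, 25, 1621]);
translate([1438, 97, 93]) cube([83, 25, 1621]);
translate([1616, 97, 93]) cube([83, 25, 1621]);
translate([1794, 97, 93]) cube([83, 25, 1621]);
translate([1972, 97, 93]) cube([83, 25, 1621]);
translate([2150, 97, 93]) cube([83, 25, 1621]);


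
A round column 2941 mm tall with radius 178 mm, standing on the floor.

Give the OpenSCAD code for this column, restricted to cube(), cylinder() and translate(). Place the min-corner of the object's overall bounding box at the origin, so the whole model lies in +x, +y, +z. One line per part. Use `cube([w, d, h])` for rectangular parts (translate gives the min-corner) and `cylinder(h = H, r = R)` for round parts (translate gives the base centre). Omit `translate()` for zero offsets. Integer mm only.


translate([178, 178, 0]) cylinder(h = 2941, r = 178);


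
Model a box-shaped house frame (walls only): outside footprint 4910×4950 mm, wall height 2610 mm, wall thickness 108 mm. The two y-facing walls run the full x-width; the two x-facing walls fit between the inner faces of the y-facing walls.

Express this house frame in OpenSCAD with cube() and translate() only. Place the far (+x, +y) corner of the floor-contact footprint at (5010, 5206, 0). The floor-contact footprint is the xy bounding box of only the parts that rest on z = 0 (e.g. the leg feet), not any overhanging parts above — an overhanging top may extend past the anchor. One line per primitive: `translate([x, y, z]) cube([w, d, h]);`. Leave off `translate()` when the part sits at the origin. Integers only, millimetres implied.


translate([100, 256, 0]) cube([4910, 108, 2610]);
translate([100, 5098, 0]) cube([4910, 108, 2610]);
translate([100, 364, 0]) cube([108, 4734, 2610]);
translate([4902, 364, 0]) cube([108, 4734, 2610]);


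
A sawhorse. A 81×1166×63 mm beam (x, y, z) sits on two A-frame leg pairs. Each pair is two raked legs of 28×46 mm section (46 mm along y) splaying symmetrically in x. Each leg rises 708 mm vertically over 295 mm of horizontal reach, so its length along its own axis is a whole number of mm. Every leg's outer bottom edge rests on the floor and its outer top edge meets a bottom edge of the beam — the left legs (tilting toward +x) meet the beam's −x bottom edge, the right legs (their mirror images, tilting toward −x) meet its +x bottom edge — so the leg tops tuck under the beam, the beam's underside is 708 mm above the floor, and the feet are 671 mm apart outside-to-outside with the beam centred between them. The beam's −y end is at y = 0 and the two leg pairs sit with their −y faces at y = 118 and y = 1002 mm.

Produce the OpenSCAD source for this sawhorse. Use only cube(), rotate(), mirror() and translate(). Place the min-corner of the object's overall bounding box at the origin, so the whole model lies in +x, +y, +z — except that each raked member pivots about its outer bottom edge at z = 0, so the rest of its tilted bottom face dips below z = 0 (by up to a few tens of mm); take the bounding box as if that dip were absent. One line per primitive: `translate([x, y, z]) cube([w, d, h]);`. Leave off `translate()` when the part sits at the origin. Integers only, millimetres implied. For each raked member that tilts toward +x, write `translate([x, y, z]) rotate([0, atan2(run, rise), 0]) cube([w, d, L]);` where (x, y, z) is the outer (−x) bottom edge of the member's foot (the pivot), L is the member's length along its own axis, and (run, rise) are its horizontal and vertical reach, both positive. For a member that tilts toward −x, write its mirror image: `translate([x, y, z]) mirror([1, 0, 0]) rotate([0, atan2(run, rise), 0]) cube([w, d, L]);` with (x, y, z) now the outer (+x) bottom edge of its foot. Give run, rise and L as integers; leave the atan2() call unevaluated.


translate([295, 0, 708]) cube([81, 1166, 63]);
translate([0, 118, 0]) rotate([0, atan2(295, 708), 0]) cube([28, 46, 767]);
translate([671, 118, 0]) mirror([1, 0, 0]) rotate([0, atan2(295, 708), 0]) cube([28, 46, 767]);
translate([0, 1002, 0]) rotate([0, atan2(295, 708), 0]) cube([28, 46, 767]);
translate([671, 1002, 0]) mirror([1, 0, 0]) rotate([0, atan2(295, 708), 0]) cube([28, 46, 767]);


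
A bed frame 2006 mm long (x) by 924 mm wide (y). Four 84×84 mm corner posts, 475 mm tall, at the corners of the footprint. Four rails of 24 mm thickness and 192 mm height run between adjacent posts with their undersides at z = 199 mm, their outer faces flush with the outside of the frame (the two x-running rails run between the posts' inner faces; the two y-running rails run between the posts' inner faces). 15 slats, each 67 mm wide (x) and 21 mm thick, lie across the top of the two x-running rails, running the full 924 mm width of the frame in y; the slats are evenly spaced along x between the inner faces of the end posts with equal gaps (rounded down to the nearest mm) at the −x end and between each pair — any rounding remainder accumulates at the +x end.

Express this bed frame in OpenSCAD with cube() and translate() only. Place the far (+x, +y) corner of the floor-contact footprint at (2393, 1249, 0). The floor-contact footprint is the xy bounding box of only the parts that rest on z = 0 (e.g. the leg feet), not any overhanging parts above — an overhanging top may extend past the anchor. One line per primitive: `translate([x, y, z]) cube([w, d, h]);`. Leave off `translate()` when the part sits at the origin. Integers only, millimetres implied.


translate([387, 325, 0]) cube([84, 84, 475]);
translate([387, 1165, 0]) cube([84, 84, 475]);
translate([2309, 325, 0]) cube([84, 84, 475]);
translate([2309, 1165, 0]) cube([84, 84, 475]);
translate([471, 325, 199]) cube([1838, 24, 192]);
translate([471, 1225, 199]) cube([1838, 24, 192]);
translate([387, 409, 199]) cube([24, 756, 192]);
translate([2369, 409, 199]) cube([24, 756, 192]);
translate([523, 325, 391]) cube([67, 924, 21]);
translate([642, 325, 391]) cube([67, 924, 21]);
translate([761, 325, 391]) cube([67, 924, 21]);
translate([880, 325, 391]) cube([67, 924, 21]);
translate([999, 325, 391]) cube([67, 924, 21]);
translate([1118, 325, 391]) cube([67, 924, 21]);
translate([1237, 325, 391]) cube([67, 924, 21]);
translate([1356, 325, 391]) cube([67, 924, 21]);
translate([1475, 325, 391]) cube([67, 924, 21]);
translate([1594, 325, 391]) cube([67, 924, 21]);
translate([1713, 325, 391]) cube([67, 924, 21]);
translate([1832, 325, 391]) cube([67, 924, 21]);
translate([1951, 325, 391]) cube([67, 924, 21]);
translate([2070, 325, 391]) cube([67, 924, 21]);
translate([2189, 325, 391]) cube([67, 924, 21]);


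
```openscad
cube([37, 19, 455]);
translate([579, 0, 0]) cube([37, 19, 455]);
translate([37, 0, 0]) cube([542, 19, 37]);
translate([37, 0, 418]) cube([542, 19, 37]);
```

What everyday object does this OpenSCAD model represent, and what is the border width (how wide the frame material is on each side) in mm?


A picture frame. The border width is 37 mm.

Four thin pieces enclosing a rectangular opening — a picture frame. The two full-height stiles are 455 mm tall; the top rail sits at z = 418 and is 37 mm tall, so the border above the opening is 455 − 418 = 37 mm, matching the stile x-width.


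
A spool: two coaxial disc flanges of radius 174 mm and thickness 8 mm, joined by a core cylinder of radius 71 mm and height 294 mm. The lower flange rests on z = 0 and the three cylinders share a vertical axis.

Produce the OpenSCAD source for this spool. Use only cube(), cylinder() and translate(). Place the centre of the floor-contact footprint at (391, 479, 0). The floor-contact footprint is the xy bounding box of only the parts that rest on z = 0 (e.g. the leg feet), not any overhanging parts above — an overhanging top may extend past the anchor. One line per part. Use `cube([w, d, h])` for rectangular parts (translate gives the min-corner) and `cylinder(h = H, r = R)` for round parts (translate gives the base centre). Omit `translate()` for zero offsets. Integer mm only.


translate([391, 479, 0]) cylinder(h = 8, r = 174);
translate([391, 479, 8]) cylinder(h = 294, r = 71);
translate([391, 479, 302]) cylinder(h = 8, r = 174);


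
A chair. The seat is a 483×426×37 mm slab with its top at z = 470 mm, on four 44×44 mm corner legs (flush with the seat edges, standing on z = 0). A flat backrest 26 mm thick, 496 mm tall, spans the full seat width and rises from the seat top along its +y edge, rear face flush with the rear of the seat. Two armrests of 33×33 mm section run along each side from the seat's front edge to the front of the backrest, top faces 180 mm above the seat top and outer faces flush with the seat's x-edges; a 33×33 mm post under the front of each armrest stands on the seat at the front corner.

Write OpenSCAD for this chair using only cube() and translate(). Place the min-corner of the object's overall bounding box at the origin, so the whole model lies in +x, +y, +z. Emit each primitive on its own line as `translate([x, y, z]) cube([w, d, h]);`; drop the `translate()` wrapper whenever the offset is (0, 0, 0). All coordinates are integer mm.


// leg_h = 470 - 37 = 433
// arm post h = 180 - 33 = 147
translate([0, 0, 433]) cube([483, 426, 37]);
cube([44, 44, 433]);
translate([439, 0, 0]) cube([44, 44, 433]);
translate([0, 382, 0]) cube([44, 44, 433]);
translate([439, 382, 0]) cube([44, 44, 433]);
translate([0, 400, 470]) cube([483, 26, 496]);
translate([0, 0, 617]) cube([33, 400, 33]);
translate([450, 0, 617]) cube([33, 400, 33]);
translate([0, 0, 470]) cube([33, 33, 147]);
translate([450, 0, 470]) cube([33, 33, 147]);


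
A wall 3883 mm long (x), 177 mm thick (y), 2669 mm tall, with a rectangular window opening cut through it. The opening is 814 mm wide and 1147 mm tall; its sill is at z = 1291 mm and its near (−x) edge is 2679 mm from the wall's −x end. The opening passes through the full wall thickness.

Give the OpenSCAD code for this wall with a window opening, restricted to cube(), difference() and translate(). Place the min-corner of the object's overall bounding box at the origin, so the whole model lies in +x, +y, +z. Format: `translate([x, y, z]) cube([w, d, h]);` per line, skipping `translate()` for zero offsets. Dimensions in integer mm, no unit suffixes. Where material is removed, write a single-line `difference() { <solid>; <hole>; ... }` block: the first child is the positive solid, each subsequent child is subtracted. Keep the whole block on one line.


difference() { cube([3883, 177, 2669]); translate([2679, 0, 1291]) cube([814, 177, 1147]); }


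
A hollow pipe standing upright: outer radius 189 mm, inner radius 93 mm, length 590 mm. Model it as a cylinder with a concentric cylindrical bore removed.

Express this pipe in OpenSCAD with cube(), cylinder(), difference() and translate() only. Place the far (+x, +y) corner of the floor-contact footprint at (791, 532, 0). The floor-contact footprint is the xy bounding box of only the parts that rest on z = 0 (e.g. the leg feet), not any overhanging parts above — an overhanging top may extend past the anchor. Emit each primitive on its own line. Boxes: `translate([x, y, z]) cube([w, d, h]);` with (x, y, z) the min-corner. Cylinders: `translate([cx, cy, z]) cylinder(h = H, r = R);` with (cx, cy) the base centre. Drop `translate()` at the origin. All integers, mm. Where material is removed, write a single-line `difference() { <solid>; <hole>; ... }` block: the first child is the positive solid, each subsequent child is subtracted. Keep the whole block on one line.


difference() { translate([602, 343, 0]) cylinder(h = 590, r = 189); translate([602, 343, 0]) cylinder(h = 590, r = 93); }


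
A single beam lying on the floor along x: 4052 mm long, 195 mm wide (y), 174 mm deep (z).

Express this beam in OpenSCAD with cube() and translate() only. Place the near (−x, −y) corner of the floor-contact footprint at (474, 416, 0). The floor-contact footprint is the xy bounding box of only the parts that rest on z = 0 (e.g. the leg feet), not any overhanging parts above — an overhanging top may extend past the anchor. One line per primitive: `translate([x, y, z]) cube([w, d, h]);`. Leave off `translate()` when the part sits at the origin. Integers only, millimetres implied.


translate([474, 416, 0]) cube([4052, 195, 174]);


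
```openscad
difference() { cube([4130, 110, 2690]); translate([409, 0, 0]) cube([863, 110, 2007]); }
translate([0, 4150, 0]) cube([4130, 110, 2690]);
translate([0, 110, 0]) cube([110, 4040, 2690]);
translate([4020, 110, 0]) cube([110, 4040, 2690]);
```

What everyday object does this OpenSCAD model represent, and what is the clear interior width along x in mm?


A single room. The interior width is 3910 mm.

Four walls enclosing a rectangle with a door in the front wall — a room. Outside width 4130 minus two 110 mm walls gives 3910 mm.


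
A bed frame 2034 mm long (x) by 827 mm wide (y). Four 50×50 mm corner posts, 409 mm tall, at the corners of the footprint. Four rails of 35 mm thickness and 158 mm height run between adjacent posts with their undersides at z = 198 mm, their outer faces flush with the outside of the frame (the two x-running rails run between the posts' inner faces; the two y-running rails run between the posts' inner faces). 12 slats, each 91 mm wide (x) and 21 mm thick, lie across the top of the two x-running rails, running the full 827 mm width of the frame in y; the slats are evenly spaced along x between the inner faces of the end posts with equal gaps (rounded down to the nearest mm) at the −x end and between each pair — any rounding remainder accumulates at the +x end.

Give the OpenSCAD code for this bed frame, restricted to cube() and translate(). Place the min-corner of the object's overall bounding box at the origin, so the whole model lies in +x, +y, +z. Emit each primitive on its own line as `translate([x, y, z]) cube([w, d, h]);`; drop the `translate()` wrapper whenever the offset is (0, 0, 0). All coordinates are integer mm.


cube([50, 50, 409]);
translate([0, 777, 0]) cube([50, 50, 409]);
translate([1984, 0, 0]) cube([50, 50, 409]);
translate([1984, 777, 0]) cube([50, 50, 409]);
translate([50, 0, 198]) cube([1934, 35, 158]);
translate([50, 792, 198]) cube([1934, 35, 158]);
translate([0, 50, 198]) cube([35, 727, 158]);
translate([1999, 50, 198]) cube([35, 727, 158]);
translate([114, 0, 356]) cube([91, 827, 21]);
translate([269, 0, 356]) cube([91, 827, 21]);
translate([424, 0, 356]) cube([91, 827, 21]);
translate([579, 0, 356]) cube([91, 827, 21]);
translate([734, 0, 356]) cube([91, 827, 21]);
translate([889, 0, 356]) cube([91, 827, 21]);
translate([1044, 0, 356]) cube([91, 827, 21]);
translate([1199, 0, 356]) cube([91, 827, 21]);
translate([1354, 0, 356]) cube([91, 827, 21]);
translate([1509, 0, 356]) cube([91, 827, 21]);
translate([1664, 0, 356]) cube([91, 827, 21]);
translate([1819, 0, 356]) cube([91, 827, 21]);


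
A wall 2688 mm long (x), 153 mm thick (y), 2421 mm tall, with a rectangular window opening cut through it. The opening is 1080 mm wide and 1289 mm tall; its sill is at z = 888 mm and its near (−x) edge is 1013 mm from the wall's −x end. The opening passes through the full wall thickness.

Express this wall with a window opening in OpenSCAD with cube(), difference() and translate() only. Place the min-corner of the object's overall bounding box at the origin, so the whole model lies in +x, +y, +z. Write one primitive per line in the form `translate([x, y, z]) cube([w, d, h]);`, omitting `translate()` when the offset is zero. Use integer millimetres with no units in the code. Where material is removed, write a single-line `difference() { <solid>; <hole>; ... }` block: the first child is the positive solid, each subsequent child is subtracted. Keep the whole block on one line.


difference() { cube([2688, 153, 2421]); translate([1013, 0, 888]) cube([1080, 153, 1289]); }
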